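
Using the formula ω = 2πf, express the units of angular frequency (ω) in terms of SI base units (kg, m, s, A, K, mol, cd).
Units of each symbol in ω = 2πf:
  f (frequency): 1/s
  The factor 2π is dimensionless.

Multiplying the contributions: [1/s]
Adding exponents of each base unit: s: -1
SI base units of angular frequency: 1/s

Answer: 1/s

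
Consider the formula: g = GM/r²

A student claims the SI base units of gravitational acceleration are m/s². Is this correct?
Units of each symbol in g = GM/r²:
  G (gravitational constant): m³/(kg·s²)
  M (mass): kg
  r (distance): m  → to the power 2 in the denominator, contributes 1/m²

Multiplying the contributions: [m³/(kg·s²)] · [kg] · [1/m²]
Adding exponents of each base unit: m: 1, s: -2
SI base units of gravitational acceleration: m/s²

The claimed units m/s² match the derived units, so the claim is correct.

Answer: Yes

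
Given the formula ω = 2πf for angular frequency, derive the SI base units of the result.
Units of each symbol in ω = 2πf:
  f (frequency): 1/s
  The factor 2π is dimensionless.

Multiplying the contributions: [1/s]
Adding exponents of each base unit: s: -1
SI base units of angular frequency: 1/s

Answer: 1/s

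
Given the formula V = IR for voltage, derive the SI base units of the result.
Units of each symbol in V = IR:
  I (current): A
  R (resistance, in ohms): kg·m²/(s³·A²)

Multiplying the contributions: [A] · [kg·m²/(s³·A²)]
Adding exponents of each base unit: kg: 1, m: 2, s: -3, A: -1
SI base units of voltage: kg·m²/(s³·A)

Answer: kg·m²/(s³·A)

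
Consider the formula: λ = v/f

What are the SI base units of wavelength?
Units of each symbol in λ = v/f:
  v (wave speed): m/s
  f (frequency): 1/s  → in the denominator, contributes s

Multiplying the contributions: [m/s] · [s]
Adding exponents of each base unit: m: 1
SI base units of wavelength: m

Answer: m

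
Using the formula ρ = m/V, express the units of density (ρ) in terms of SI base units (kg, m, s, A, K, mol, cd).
Units of each symbol in ρ = m/V:
  m (mass): kg
  V (volume): m³  → in the denominator, contributes 1/m³

Multiplying the contributions: [kg] · [1/m³]
Adding exponents of each base unit: kg: 1, m: -3
SI base units of density: kg/m³

Answer: kg/m³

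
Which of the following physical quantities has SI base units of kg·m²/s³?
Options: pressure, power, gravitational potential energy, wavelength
Checking the SI base units of each option:
  pressure (P = F/A): kg/(m·s²)  ✗
  power (P = W/t): kg·m²/s³  ✓ matches
  gravitational potential energy (U = -GMm/r): kg·m²/s²  ✗
  wavelength (λ = v/f): m  ✗

Only power has units kg·m²/s³.

Answer: power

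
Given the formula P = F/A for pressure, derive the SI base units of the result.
Units of each symbol in P = F/A:
  F (force): kg·m/s²
  A (area): m²  → in the denominator, contributes 1/m²

Multiplying the contributions: [kg·m/s²] · [1/m²]
Adding exponents of each base unit: kg: 1, m: -1, s: -2
SI base units of pressure: kg/(m·s²)

Answer: kg/(m·s²)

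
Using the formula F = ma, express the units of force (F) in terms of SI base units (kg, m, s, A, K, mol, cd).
Units of each symbol in F = ma:
  m (mass): kg
  a (acceleration): m/s²

Multiplying the contributions: [kg] · [m/s²]
Adding exponents of each base unit: kg: 1, m: 1, s: -2
SI base units of force: kg·m/s²

Answer: kg·m/s²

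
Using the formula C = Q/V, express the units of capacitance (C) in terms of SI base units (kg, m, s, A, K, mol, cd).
Units of each symbol in C = Q/V:
  Q (charge, in coulombs): s·A
  V (voltage, in volts): kg·m²/(s³·A)  → in the denominator, contributes s³·A/(kg·m²)

Multiplying the contributions: [s·A] · [s³·A/(kg·m²)]
Adding exponents of each base unit: kg: -1, m: -2, s: 4, A: 2
SI base units of capacitance: s⁴·A²/(kg·m²)

Answer: s⁴·A²/(kg·m²)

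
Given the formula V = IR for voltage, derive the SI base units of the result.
Units of each symbol in V = IR:
  I (current): A
  R (resistance, in ohms): kg·m²/(s³·A²)

Multiplying the contributions: [A] · [kg·m²/(s³·A²)]
Adding exponents of each base unit: kg: 1, m: 2, s: -3, A: -1
SI base units of voltage: kg·m²/(s³·A)

Answer: kg·m²/(s³·A)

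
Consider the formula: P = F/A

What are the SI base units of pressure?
Units of each symbol in P = F/A:
  F (force): kg·m/s²
  A (area): m²  → in the denominator, contributes 1/m²

Multiplying the contributions: [kg·m/s²] · [1/m²]
Adding exponents of each base unit: kg: 1, m: -1, s: -2
SI base units of pressure: kg/(m·s²)

Answer: kg/(m·s²)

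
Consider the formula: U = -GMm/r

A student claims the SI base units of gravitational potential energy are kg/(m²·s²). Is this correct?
Units of each symbol in U = -GMm/r:
  G (gravitational constant): m³/(kg·s²)
  M (mass): kg
  m (mass): kg
  r (distance): m  → in the denominator, contributes 1/m
  The minus sign does not affect the units.

Multiplying the contributions: [m³/(kg·s²)] · [kg] · [kg] · [1/m]
Adding exponents of each base unit: kg: 1, m: 2, s: -2
SI base units of gravitational potential energy: kg·m²/s²

The claimed units kg/(m²·s²) (exponents kg: 1, m: -2, s: -2) do not match the derived units kg·m²/s² (exponents kg: 1, m: 2, s: -2), so the claim is incorrect.

Answer: No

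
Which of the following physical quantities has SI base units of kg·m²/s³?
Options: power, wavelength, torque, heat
Checking the SI base units of each option:
  power (P = W/t): kg·m²/s³  ✓ matches
  wavelength (λ = v/f): m  ✗
  torque (τ = Fr): kg·m²/s²  ✗
  heat (Q = mcΔT): kg·m²/s²  ✗

Only power has units kg·m²/s³.

Answer: power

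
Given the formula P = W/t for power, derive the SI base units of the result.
Units of each symbol in P = W/t:
  W (work): kg·m²/s²
  t (time): s  → in the denominator, contributes 1/s

Multiplying the contributions: [kg·m²/s²] · [1/s]
Adding exponents of each base unit: kg: 1, m: 2, s: -3
SI base units of power: kg·m²/s³

Answer: kg·m²/s³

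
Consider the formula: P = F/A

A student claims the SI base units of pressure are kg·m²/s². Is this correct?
Units of each symbol in P = F/A:
  F (force): kg·m/s²
  A (area): m²  → in the denominator, contributes 1/m²

Multiplying the contributions: [kg·m/s²] · [1/m²]
Adding exponents of each base unit: kg: 1, m: -1, s: -2
SI base units of pressure: kg/(m·s²)

The claimed units kg·m²/s² (exponents kg: 1, m: 2, s: -2) do not match the derived units kg/(m·s²) (exponents kg: 1, m: -1, s: -2), so the claim is incorrect.

Answer: No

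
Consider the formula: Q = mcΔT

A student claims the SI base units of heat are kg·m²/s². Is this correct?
Units of each symbol in Q = mcΔT:
  m (mass): kg
  c (specific heat capacity, in J/(kg·K)): m²/(s²·K)
  ΔT (temperature change): K

Multiplying the contributions: [kg] · [m²/(s²·K)] · [K]
Adding exponents of each base unit: kg: 1, m: 2, s: -2
SI base units of heat: kg·m²/s²

The claimed units kg·m²/s² match the derived units, so the claim is correct.

Answer: Yes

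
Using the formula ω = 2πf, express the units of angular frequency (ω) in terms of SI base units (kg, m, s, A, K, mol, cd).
Units of each symbol in ω = 2πf:
  f (frequency): 1/s
  The factor 2π is dimensionless.

Multiplying the contributions: [1/s]
Adding exponents of each base unit: s: -1
SI base units of angular frequency: 1/s

Answer: 1/s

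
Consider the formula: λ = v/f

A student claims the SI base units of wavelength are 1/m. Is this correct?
Units of each symbol in λ = v/f:
  v (wave speed): m/s
  f (frequency): 1/s  → in the denominator, contributes s

Multiplying the contributions: [m/s] · [s]
Adding exponents of each base unit: m: 1
SI base units of wavelength: m

The claimed units 1/m (exponents m: -1) do not match the derived units m (exponents m: 1), so the claim is incorrect.

Answer: No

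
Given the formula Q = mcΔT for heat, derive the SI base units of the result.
Units of each symbol in Q = mcΔT:
  m (mass): kg
  c (specific heat capacity, in J/(kg·K)): m²/(s²·K)
  ΔT (temperature change): K

Multiplying the contributions: [kg] · [m²/(s²·K)] · [K]
Adding exponents of each base unit: kg: 1, m: 2, s: -2
SI base units of heat: kg·m²/s²

Answer: kg·m²/s²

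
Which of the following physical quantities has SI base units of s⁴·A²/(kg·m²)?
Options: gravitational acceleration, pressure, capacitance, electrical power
Checking the SI base units of each option:
  gravitational acceleration (g = GM/r²): m/s²  ✗
  pressure (P = F/A): kg/(m·s²)  ✗
  capacitance (C = Q/V): s⁴·A²/(kg·m²)  ✓ matches
  electrical power (P = IV): kg·m²/s³  ✗

Only capacitance has units s⁴·A²/(kg·m²).

Answer: capacitance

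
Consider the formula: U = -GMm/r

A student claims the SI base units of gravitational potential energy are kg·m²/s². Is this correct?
Units of each symbol in U = -GMm/r:
  G (gravitational constant): m³/(kg·s²)
  M (mass): kg
  m (mass): kg
  r (distance): m  → in the denominator, contributes 1/m
  The minus sign does not affect the units.

Multiplying the contributions: [m³/(kg·s²)] · [kg] · [kg] · [1/m]
Adding exponents of each base unit: kg: 1, m: 2, s: -2
SI base units of gravitational potential energy: kg·m²/s²

The claimed units kg·m²/s² match the derived units, so the claim is correct.

Answer: Yes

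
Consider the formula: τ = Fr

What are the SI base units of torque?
Units of each symbol in τ = Fr:
  F (force): kg·m/s²
  r (lever arm): m

Multiplying the contributions: [kg·m/s²] · [m]
Adding exponents of each base unit: kg: 1, m: 2, s: -2
SI base units of torque: kg·m²/s²

Answer: kg·m²/s²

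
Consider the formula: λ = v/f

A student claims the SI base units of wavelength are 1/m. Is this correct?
Units of each symbol in λ = v/f:
  v (wave speed): m/s
  f (frequency): 1/s  → in the denominator, contributes s

Multiplying the contributions: [m/s] · [s]
Adding exponents of each base unit: m: 1
SI base units of wavelength: m

The claimed units 1/m (exponents m: -1) do not match the derived units m (exponents m: 1), so the claim is incorrect.

Answer: No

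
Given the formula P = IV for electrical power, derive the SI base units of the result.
Units of each symbol in P = IV:
  I (current): A
  V (voltage, in volts): kg·m²/(s³·A)

Multiplying the contributions: [A] · [kg·m²/(s³·A)]
Adding exponents of each base unit: kg: 1, m: 2, s: -3
SI base units of electrical power: kg·m²/s³

Answer: kg·m²/s³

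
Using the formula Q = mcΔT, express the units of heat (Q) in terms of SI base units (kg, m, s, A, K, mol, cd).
Units of each symbol in Q = mcΔT:
  m (mass): kg
  c (specific heat capacity, in J/(kg·K)): m²/(s²·K)
  ΔT (temperature change): K

Multiplying the contributions: [kg] · [m²/(s²·K)] · [K]
Adding exponents of each base unit: kg: 1, m: 2, s: -2
SI base units of heat: kg·m²/s²

Answer: kg·m²/s²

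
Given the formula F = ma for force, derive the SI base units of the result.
Units of each symbol in F = ma:
  m (mass): kg
  a (acceleration): m/s²

Multiplying the contributions: [kg] · [m/s²]
Adding exponents of each base unit: kg: 1, m: 1, s: -2
SI base units of force: kg·m/s²

Answer: kg·m/s²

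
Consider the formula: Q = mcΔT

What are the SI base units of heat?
Units of each symbol in Q = mcΔT:
  m (mass): kg
  c (specific heat capacity, in J/(kg·K)): m²/(s²·K)
  ΔT (temperature change): K

Multiplying the contributions: [kg] · [m²/(s²·K)] · [K]
Adding exponents of each base unit: kg: 1, m: 2, s: -2
SI base units of heat: kg·m²/s²

Answer: kg·m²/s²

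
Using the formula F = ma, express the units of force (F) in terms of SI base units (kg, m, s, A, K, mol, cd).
Units of each symbol in F = ma:
  m (mass): kg
  a (acceleration): m/s²

Multiplying the contributions: [kg] · [m/s²]
Adding exponents of each base unit: kg: 1, m: 1, s: -2
SI base units of force: kg·m/s²

Answer: kg·m/s²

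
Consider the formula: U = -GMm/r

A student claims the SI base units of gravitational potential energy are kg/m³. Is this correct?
Units of each symbol in U = -GMm/r:
  G (gravitational constant): m³/(kg·s²)
  M (mass): kg
  m (mass): kg
  r (distance): m  → in the denominator, contributes 1/m
  The minus sign does not affect the units.

Multiplying the contributions: [m³/(kg·s²)] · [kg] · [kg] · [1/m]
Adding exponents of each base unit: kg: 1, m: 2, s: -2
SI base units of gravitational potential energy: kg·m²/s²

The claimed units kg/m³ (exponents kg: 1, m: -3) do not match the derived units kg·m²/s² (exponents kg: 1, m: 2, s: -2), so the claim is incorrect.

Answer: No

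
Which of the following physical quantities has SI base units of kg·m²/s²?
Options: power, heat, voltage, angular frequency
Checking the SI base units of each option:
  power (P = W/t): kg·m²/s³  ✗
  heat (Q = mcΔT): kg·m²/s²  ✓ matches
  voltage (V = IR): kg·m²/(s³·A)  ✗
  angular frequency (ω = 2πf): 1/s  ✗

Only heat has units kg·m²/s².

Answer: heat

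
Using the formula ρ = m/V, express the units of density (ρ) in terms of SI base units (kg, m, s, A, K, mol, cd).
Units of each symbol in ρ = m/V:
  m (mass): kg
  V (volume): m³  → in the denominator, contributes 1/m³

Multiplying the contributions: [kg] · [1/m³]
Adding exponents of each base unit: kg: 1, m: -3
SI base units of density: kg/m³

Answer: kg/m³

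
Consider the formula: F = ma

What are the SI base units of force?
Units of each symbol in F = ma:
  m (mass): kg
  a (acceleration): m/s²

Multiplying the contributions: [kg] · [m/s²]
Adding exponents of each base unit: kg: 1, m: 1, s: -2
SI base units of force: kg·m/s²

Answer: kg·m/s²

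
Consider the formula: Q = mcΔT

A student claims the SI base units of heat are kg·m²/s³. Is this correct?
Units of each symbol in Q = mcΔT:
  m (mass): kg
  c (specific heat capacity, in J/(kg·K)): m²/(s²·K)
  ΔT (temperature change): K

Multiplying the contributions: [kg] · [m²/(s²·K)] · [K]
Adding exponents of each base unit: kg: 1, m: 2, s: -2
SI base units of heat: kg·m²/s²

The claimed units kg·m²/s³ (exponents kg: 1, m: 2, s: -3) do not match the derived units kg·m²/s² (exponents kg: 1, m: 2, s: -2), so the claim is incorrect.

Answer: No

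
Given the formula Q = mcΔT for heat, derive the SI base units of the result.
Units of each symbol in Q = mcΔT:
  m (mass): kg
  c (specific heat capacity, in J/(kg·K)): m²/(s²·K)
  ΔT (temperature change): K

Multiplying the contributions: [kg] · [m²/(s²·K)] · [K]
Adding exponents of each base unit: kg: 1, m: 2, s: -2
SI base units of heat: kg·m²/s²

Answer: kg·m²/s²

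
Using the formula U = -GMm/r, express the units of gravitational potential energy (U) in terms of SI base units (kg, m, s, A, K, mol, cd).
Units of each symbol in U = -GMm/r:
  G (gravitational constant): m³/(kg·s²)
  M (mass): kg
  m (mass): kg
  r (distance): m  → in the denominator, contributes 1/m
  The minus sign does not affect the units.

Multiplying the contributions: [m³/(kg·s²)] · [kg] · [kg] · [1/m]
Adding exponents of each base unit: kg: 1, m: 2, s: -2
SI base units of gravitational potential energy: kg·m²/s²

Answer: kg·m²/s²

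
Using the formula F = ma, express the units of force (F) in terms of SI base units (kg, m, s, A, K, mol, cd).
Units of each symbol in F = ma:
  m (mass): kg
  a (acceleration): m/s²

Multiplying the contributions: [kg] · [m/s²]
Adding exponents of each base unit: kg: 1, m: 1, s: -2
SI base units of force: kg·m/s²

Answer: kg·m/s²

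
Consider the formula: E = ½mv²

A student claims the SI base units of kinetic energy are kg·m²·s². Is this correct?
Units of each symbol in E = ½mv²:
  m (mass): kg
  v (speed): m/s  → to the power 2, contributes m²/s²
  The factor ½ is dimensionless.

Multiplying the contributions: [kg] · [m²/s²]
Adding exponents of each base unit: kg: 1, m: 2, s: -2
SI base units of kinetic energy: kg·m²/s²

The claimed units kg·m²·s² (exponents kg: 1, m: 2, s: 2) do not match the derived units kg·m²/s² (exponents kg: 1, m: 2, s: -2), so the claim is incorrect.

Answer: No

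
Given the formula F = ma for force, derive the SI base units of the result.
Units of each symbol in F = ma:
  m (mass): kg
  a (acceleration): m/s²

Multiplying the contributions: [kg] · [m/s²]
Adding exponents of each base unit: kg: 1, m: 1, s: -2
SI base units of force: kg·m/s²

Answer: kg·m/s²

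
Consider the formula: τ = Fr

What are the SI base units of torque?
Units of each symbol in τ = Fr:
  F (force): kg·m/s²
  r (lever arm): m

Multiplying the contributions: [kg·m/s²] · [m]
Adding exponents of each base unit: kg: 1, m: 2, s: -2
SI base units of torque: kg·m²/s²

Answer: kg·m²/s²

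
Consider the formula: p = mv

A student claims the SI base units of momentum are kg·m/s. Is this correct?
Units of each symbol in p = mv:
  m (mass): kg
  v (velocity): m/s

Multiplying the contributions: [kg] · [m/s]
Adding exponents of each base unit: kg: 1, m: 1, s: -1
SI base units of momentum: kg·m/s

The claimed units kg·m/s match the derived units, so the claim is correct.

Answer: Yes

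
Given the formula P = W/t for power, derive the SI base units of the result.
Units of each symbol in P = W/t:
  W (work): kg·m²/s²
  t (time): s  → in the denominator, contributes 1/s

Multiplying the contributions: [kg·m²/s²] · [1/s]
Adding exponents of each base unit: kg: 1, m: 2, s: -3
SI base units of power: kg·m²/s³

Answer: kg·m²/s³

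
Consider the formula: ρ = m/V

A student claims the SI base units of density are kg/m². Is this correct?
Units of each symbol in ρ = m/V:
  m (mass): kg
  V (volume): m³  → in the denominator, contributes 1/m³

Multiplying the contributions: [kg] · [1/m³]
Adding exponents of each base unit: kg: 1, m: -3
SI base units of density: kg/m³

The claimed units kg/m² (exponents kg: 1, m: -2) do not match the derived units kg/m³ (exponents kg: 1, m: -3), so the claim is incorrect.

Answer: No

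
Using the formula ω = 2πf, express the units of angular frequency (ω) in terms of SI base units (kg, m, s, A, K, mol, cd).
Units of each symbol in ω = 2πf:
  f (frequency): 1/s
  The factor 2π is dimensionless.

Multiplying the contributions: [1/s]
Adding exponents of each base unit: s: -1
SI base units of angular frequency: 1/s

Answer: 1/s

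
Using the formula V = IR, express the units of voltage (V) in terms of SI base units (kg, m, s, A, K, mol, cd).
Units of each symbol in V = IR:
  I (current): A
  R (resistance, in ohms): kg·m²/(s³·A²)

Multiplying the contributions: [A] · [kg·m²/(s³·A²)]
Adding exponents of each base unit: kg: 1, m: 2, s: -3, A: -1
SI base units of voltage: kg·m²/(s³·A)

Answer: kg·m²/(s³·A)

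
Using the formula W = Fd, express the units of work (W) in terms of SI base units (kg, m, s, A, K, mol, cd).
Units of each symbol in W = Fd:
  F (force): kg·m/s²
  d (displacement): m

Multiplying the contributions: [kg·m/s²] · [m]
Adding exponents of each base unit: kg: 1, m: 2, s: -2
SI base units of work: kg·m²/s²

Answer: kg·m²/s²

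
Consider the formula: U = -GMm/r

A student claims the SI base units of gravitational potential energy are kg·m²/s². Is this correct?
Units of each symbol in U = -GMm/r:
  G (gravitational constant): m³/(kg·s²)
  M (mass): kg
  m (mass): kg
  r (distance): m  → in the denominator, contributes 1/m
  The minus sign does not affect the units.

Multiplying the contributions: [m³/(kg·s²)] · [kg] · [kg] · [1/m]
Adding exponents of each base unit: kg: 1, m: 2, s: -2
SI base units of gravitational potential energy: kg·m²/s²

The claimed units kg·m²/s² match the derived units, so the claim is correct.

Answer: Yes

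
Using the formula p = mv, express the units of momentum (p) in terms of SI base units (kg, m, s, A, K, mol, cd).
Units of each symbol in p = mv:
  m (mass): kg
  v (velocity): m/s

Multiplying the contributions: [kg] · [m/s]
Adding exponents of each base unit: kg: 1, m: 1, s: -1
SI base units of momentum: kg·m/s

Answer: kg·m/s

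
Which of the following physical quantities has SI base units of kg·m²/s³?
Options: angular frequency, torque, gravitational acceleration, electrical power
Checking the SI base units of each option:
  angular frequency (ω = 2πf): 1/s  ✗
  torque (τ = Fr): kg·m²/s²  ✗
  gravitational acceleration (g = GM/r²): m/s²  ✗
  electrical power (P = IV): kg·m²/s³  ✓ matches

Only electrical power has units kg·m²/s³.

Answer: electrical power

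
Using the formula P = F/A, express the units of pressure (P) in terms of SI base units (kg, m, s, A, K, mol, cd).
Units of each symbol in P = F/A:
  F (force): kg·m/s²
  A (area): m²  → in the denominator, contributes 1/m²

Multiplying the contributions: [kg·m/s²] · [1/m²]
Adding exponents of each base unit: kg: 1, m: -1, s: -2
SI base units of pressure: kg/(m·s²)

Answer: kg/(m·s²)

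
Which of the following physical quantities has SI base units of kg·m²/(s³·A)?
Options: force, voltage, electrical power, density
Checking the SI base units of each option:
  force (F = ma): kg·m/s²  ✗
  voltage (V = IR): kg·m²/(s³·A)  ✓ matches
  electrical power (P = IV): kg·m²/s³  ✗
  density (ρ = m/V): kg/m³  ✗

Only voltage has units kg·m²/(s³·A).

Answer: voltage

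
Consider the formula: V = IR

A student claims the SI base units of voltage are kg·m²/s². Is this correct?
Units of each symbol in V = IR:
  I (current): A
  R (resistance, in ohms): kg·m²/(s³·A²)

Multiplying the contributions: [A] · [kg·m²/(s³·A²)]
Adding exponents of each base unit: kg: 1, m: 2, s: -3, A: -1
SI base units of voltage: kg·m²/(s³·A)

The claimed units kg·m²/s² (exponents kg: 1, m: 2, s: -2) do not match the derived units kg·m²/(s³·A) (exponents kg: 1, m: 2, s: -3, A: -1), so the claim is incorrect.

Answer: No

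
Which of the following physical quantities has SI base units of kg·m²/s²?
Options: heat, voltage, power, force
Checking the SI base units of each option:
  heat (Q = mcΔT): kg·m²/s²  ✓ matches
  voltage (V = IR): kg·m²/(s³·A)  ✗
  power (P = W/t): kg·m²/s³  ✗
  force (F = ma): kg·m/s²  ✗

Only heat has units kg·m²/s².

Answer: heat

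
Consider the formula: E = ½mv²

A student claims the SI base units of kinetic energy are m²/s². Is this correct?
Units of each symbol in E = ½mv²:
  m (mass): kg
  v (speed): m/s  → to the power 2, contributes m²/s²
  The factor ½ is dimensionless.

Multiplying the contributions: [kg] · [m²/s²]
Adding exponents of each base unit: kg: 1, m: 2, s: -2
SI base units of kinetic energy: kg·m²/s²

The claimed units m²/s² (exponents m: 2, s: -2) do not match the derived units kg·m²/s² (exponents kg: 1, m: 2, s: -2), so the claim is incorrect.

Answer: No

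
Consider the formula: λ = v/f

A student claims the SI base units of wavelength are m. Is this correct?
Units of each symbol in λ = v/f:
  v (wave speed): m/s
  f (frequency): 1/s  → in the denominator, contributes s

Multiplying the contributions: [m/s] · [s]
Adding exponents of each base unit: m: 1
SI base units of wavelength: m

The claimed units m match the derived units, so the claim is correct.

Answer: Yes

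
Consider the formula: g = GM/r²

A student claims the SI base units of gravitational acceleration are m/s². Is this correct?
Units of each symbol in g = GM/r²:
  G (gravitational constant): m³/(kg·s²)
  M (mass): kg
  r (distance): m  → to the power 2 in the denominator, contributes 1/m²

Multiplying the contributions: [m³/(kg·s²)] · [kg] · [1/m²]
Adding exponents of each base unit: m: 1, s: -2
SI base units of gravitational acceleration: m/s²

The claimed units m/s² match the derived units, so the claim is correct.

Answer: Yes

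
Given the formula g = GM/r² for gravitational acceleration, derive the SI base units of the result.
Units of each symbol in g = GM/r²:
  G (gravitational constant): m³/(kg·s²)
  M (mass): kg
  r (distance): m  → to the power 2 in the denominator, contributes 1/m²

Multiplying the contributions: [m³/(kg·s²)] · [kg] · [1/m²]
Adding exponents of each base unit: m: 1, s: -2
SI base units of gravitational acceleration: m/s²

Answer: m/s²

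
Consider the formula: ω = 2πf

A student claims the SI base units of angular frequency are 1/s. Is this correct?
Units of each symbol in ω = 2πf:
  f (frequency): 1/s
  The factor 2π is dimensionless.

Multiplying the contributions: [1/s]
Adding exponents of each base unit: s: -1
SI base units of angular frequency: 1/s

The claimed units 1/s match the derived units, so the claim is correct.

Answer: Yes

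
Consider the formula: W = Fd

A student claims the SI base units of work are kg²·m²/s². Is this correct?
Units of each symbol in W = Fd:
  F (force): kg·m/s²
  d (displacement): m

Multiplying the contributions: [kg·m/s²] · [m]
Adding exponents of each base unit: kg: 1, m: 2, s: -2
SI base units of work: kg·m²/s²

The claimed units kg²·m²/s² (exponents kg: 2, m: 2, s: -2) do not match the derived units kg·m²/s² (exponents kg: 1, m: 2, s: -2), so the claim is incorrect.

Answer: No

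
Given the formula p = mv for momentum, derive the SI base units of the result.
Units of each symbol in p = mv:
  m (mass): kg
  v (velocity): m/s

Multiplying the contributions: [kg] · [m/s]
Adding exponents of each base unit: kg: 1, m: 1, s: -1
SI base units of momentum: kg·m/s

Answer: kg·m/s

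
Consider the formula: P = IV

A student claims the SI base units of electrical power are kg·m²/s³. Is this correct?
Units of each symbol in P = IV:
  I (current): A
  V (voltage, in volts): kg·m²/(s³·A)

Multiplying the contributions: [A] · [kg·m²/(s³·A)]
Adding exponents of each base unit: kg: 1, m: 2, s: -3
SI base units of electrical power: kg·m²/s³

The claimed units kg·m²/s³ match the derived units, so the claim is correct.

Answer: Yes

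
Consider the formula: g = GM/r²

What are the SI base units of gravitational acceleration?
Units of each symbol in g = GM/r²:
  G (gravitational constant): m³/(kg·s²)
  M (mass): kg
  r (distance): m  → to the power 2 in the denominator, contributes 1/m²

Multiplying the contributions: [m³/(kg·s²)] · [kg] · [1/m²]
Adding exponents of each base unit: m: 1, s: -2
SI base units of gravitational acceleration: m/s²

Answer: m/s²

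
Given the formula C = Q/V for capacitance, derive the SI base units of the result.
Units of each symbol in C = Q/V:
  Q (charge, in coulombs): s·A
  V (voltage, in volts): kg·m²/(s³·A)  → in the denominator, contributes s³·A/(kg·m²)

Multiplying the contributions: [s·A] · [s³·A/(kg·m²)]
Adding exponents of each base unit: kg: -1, m: -2, s: 4, A: 2
SI base units of capacitance: s⁴·A²/(kg·m²)

Answer: s⁴·A²/(kg·m²)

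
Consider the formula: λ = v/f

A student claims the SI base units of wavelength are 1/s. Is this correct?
Units of each symbol in λ = v/f:
  v (wave speed): m/s
  f (frequency): 1/s  → in the denominator, contributes s

Multiplying the contributions: [m/s] · [s]
Adding exponents of each base unit: m: 1
SI base units of wavelength: m

The claimed units 1/s (exponents s: -1) do not match the derived units m (exponents m: 1), so the claim is incorrect.

Answer: No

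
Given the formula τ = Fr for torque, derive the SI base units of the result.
Units of each symbol in τ = Fr:
  F (force): kg·m/s²
  r (lever arm): m

Multiplying the contributions: [kg·m/s²] · [m]
Adding exponents of each base unit: kg: 1, m: 2, s: -2
SI base units of torque: kg·m²/s²

Answer: kg·m²/s²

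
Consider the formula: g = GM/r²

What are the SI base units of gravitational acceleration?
Units of each symbol in g = GM/r²:
  G (gravitational constant): m³/(kg·s²)
  M (mass): kg
  r (distance): m  → to the power 2 in the denominator, contributes 1/m²

Multiplying the contributions: [m³/(kg·s²)] · [kg] · [1/m²]
Adding exponents of each base unit: m: 1, s: -2
SI base units of gravitational acceleration: m/s²

Answer: m/s²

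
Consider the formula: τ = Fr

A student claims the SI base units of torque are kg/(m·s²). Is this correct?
Units of each symbol in τ = Fr:
  F (force): kg·m/s²
  r (lever arm): m

Multiplying the contributions: [kg·m/s²] · [m]
Adding exponents of each base unit: kg: 1, m: 2, s: -2
SI base units of torque: kg·m²/s²

The claimed units kg/(m·s²) (exponents kg: 1, m: -1, s: -2) do not match the derived units kg·m²/s² (exponents kg: 1, m: 2, s: -2), so the claim is incorrect.

Answer: No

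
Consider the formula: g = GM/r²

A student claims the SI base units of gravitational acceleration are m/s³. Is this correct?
Units of each symbol in g = GM/r²:
  G (gravitational constant): m³/(kg·s²)
  M (mass): kg
  r (distance): m  → to the power 2 in the denominator, contributes 1/m²

Multiplying the contributions: [m³/(kg·s²)] · [kg] · [1/m²]
Adding exponents of each base unit: m: 1, s: -2
SI base units of gravitational acceleration: m/s²

The claimed units m/s³ (exponents m: 1, s: -3) do not match the derived units m/s² (exponents m: 1, s: -2), so the claim is incorrect.

Answer: No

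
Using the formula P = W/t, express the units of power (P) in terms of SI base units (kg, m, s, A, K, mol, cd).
Units of each symbol in P = W/t:
  W (work): kg·m²/s²
  t (time): s  → in the denominator, contributes 1/s

Multiplying the contributions: [kg·m²/s²] · [1/s]
Adding exponents of each base unit: kg: 1, m: 2, s: -3
SI base units of power: kg·m²/s³

Answer: kg·m²/s³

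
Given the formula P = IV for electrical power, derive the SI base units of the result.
Units of each symbol in P = IV:
  I (current): A
  V (voltage, in volts): kg·m²/(s³·A)

Multiplying the contributions: [A] · [kg·m²/(s³·A)]
Adding exponents of each base unit: kg: 1, m: 2, s: -3
SI base units of electrical power: kg·m²/s³

Answer: kg·m²/s³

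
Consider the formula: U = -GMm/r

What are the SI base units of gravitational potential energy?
Units of each symbol in U = -GMm/r:
  G (gravitational constant): m³/(kg·s²)
  M (mass): kg
  m (mass): kg
  r (distance): m  → in the denominator, contributes 1/m
  The minus sign does not affect the units.

Multiplying the contributions: [m³/(kg·s²)] · [kg] · [kg] · [1/m]
Adding exponents of each base unit: kg: 1, m: 2, s: -2
SI base units of gravitational potential energy: kg·m²/s²

Answer: kg·m²/s²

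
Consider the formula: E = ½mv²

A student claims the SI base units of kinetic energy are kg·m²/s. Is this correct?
Units of each symbol in E = ½mv²:
  m (mass): kg
  v (speed): m/s  → to the power 2, contributes m²/s²
  The factor ½ is dimensionless.

Multiplying the contributions: [kg] · [m²/s²]
Adding exponents of each base unit: kg: 1, m: 2, s: -2
SI base units of kinetic energy: kg·m²/s²

The claimed units kg·m²/s (exponents kg: 1, m: 2, s: -1) do not match the derived units kg·m²/s² (exponents kg: 1, m: 2, s: -2), so the claim is incorrect.

Answer: No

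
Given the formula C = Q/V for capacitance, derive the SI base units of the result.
Units of each symbol in C = Q/V:
  Q (charge, in coulombs): s·A
  V (voltage, in volts): kg·m²/(s³·A)  → in the denominator, contributes s³·A/(kg·m²)

Multiplying the contributions: [s·A] · [s³·A/(kg·m²)]
Adding exponents of each base unit: kg: -1, m: -2, s: 4, A: 2
SI base units of capacitance: s⁴·A²/(kg·m²)

Answer: s⁴·A²/(kg·m²)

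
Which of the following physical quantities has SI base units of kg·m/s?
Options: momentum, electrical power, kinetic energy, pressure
Checking the SI base units of each option:
  momentum (p = mv): kg·m/s  ✓ matches
  electrical power (P = IV): kg·m²/s³  ✗
  kinetic energy (E = ½mv²): kg·m²/s²  ✗
  pressure (P = F/A): kg/(m·s²)  ✗

Only momentum has units kg·m/s.

Answer: momentum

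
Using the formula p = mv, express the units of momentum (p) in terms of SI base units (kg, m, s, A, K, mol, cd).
Units of each symbol in p = mv:
  m (mass): kg
  v (velocity): m/s

Multiplying the contributions: [kg] · [m/s]
Adding exponents of each base unit: kg: 1, m: 1, s: -1
SI base units of momentum: kg·m/s

Answer: kg·m/s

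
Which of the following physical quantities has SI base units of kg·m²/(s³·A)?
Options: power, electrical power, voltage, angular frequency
Checking the SI base units of each option:
  power (P = W/t): kg·m²/s³  ✗
  electrical power (P = IV): kg·m²/s³  ✗
  voltage (V = IR): kg·m²/(s³·A)  ✓ matches
  angular frequency (ω = 2πf): 1/s  ✗

Only voltage has units kg·m²/(s³·A).

Answer: voltage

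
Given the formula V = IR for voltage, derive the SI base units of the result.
Units of each symbol in V = IR:
  I (current): A
  R (resistance, in ohms): kg·m²/(s³·A²)

Multiplying the contributions: [A] · [kg·m²/(s³·A²)]
Adding exponents of each base unit: kg: 1, m: 2, s: -3, A: -1
SI base units of voltage: kg·m²/(s³·A)

Answer: kg·m²/(s³·A)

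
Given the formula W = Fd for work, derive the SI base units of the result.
Units of each symbol in W = Fd:
  F (force): kg·m/s²
  d (displacement): m

Multiplying the contributions: [kg·m/s²] · [m]
Adding exponents of each base unit: kg: 1, m: 2, s: -2
SI base units of work: kg·m²/s²

Answer: kg·m²/s²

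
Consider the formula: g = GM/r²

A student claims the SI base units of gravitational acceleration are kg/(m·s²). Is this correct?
Units of each symbol in g = GM/r²:
  G (gravitational constant): m³/(kg·s²)
  M (mass): kg
  r (distance): m  → to the power 2 in the denominator, contributes 1/m²

Multiplying the contributions: [m³/(kg·s²)] · [kg] · [1/m²]
Adding exponents of each base unit: m: 1, s: -2
SI base units of gravitational acceleration: m/s²

The claimed units kg/(m·s²) (exponents kg: 1, m: -1, s: -2) do not match the derived units m/s² (exponents m: 1, s: -2), so the claim is incorrect.

Answer: No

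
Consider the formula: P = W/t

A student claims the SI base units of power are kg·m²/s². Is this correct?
Units of each symbol in P = W/t:
  W (work): kg·m²/s²
  t (time): s  → in the denominator, contributes 1/s

Multiplying the contributions: [kg·m²/s²] · [1/s]
Adding exponents of each base unit: kg: 1, m: 2, s: -3
SI base units of power: kg·m²/s³

The claimed units kg·m²/s² (exponents kg: 1, m: 2, s: -2) do not match the derived units kg·m²/s³ (exponents kg: 1, m: 2, s: -3), so the claim is incorrect.

Answer: No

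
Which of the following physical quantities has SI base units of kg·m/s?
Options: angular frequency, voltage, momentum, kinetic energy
Checking the SI base units of each option:
  angular frequency (ω = 2πf): 1/s  ✗
  voltage (V = IR): kg·m²/(s³·A)  ✗
  momentum (p = mv): kg·m/s  ✓ matches
  kinetic energy (E = ½mv²): kg·m²/s²  ✗

Only momentum has units kg·m/s.

Answer: momentum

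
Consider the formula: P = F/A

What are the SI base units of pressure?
Units of each symbol in P = F/A:
  F (force): kg·m/s²
  A (area): m²  → in the denominator, contributes 1/m²

Multiplying the contributions: [kg·m/s²] · [1/m²]
Adding exponents of each base unit: kg: 1, m: -1, s: -2
SI base units of pressure: kg/(m·s²)

Answer: kg/(m·s²)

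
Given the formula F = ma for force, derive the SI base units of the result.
Units of each symbol in F = ma:
  m (mass): kg
  a (acceleration): m/s²

Multiplying the contributions: [kg] · [m/s²]
Adding exponents of each base unit: kg: 1, m: 1, s: -2
SI base units of force: kg·m/s²

Answer: kg·m/s²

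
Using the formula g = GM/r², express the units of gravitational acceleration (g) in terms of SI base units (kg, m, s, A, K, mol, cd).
Units of each symbol in g = GM/r²:
  G (gravitational constant): m³/(kg·s²)
  M (mass): kg
  r (distance): m  → to the power 2 in the denominator, contributes 1/m²

Multiplying the contributions: [m³/(kg·s²)] · [kg] · [1/m²]
Adding exponents of each base unit: m: 1, s: -2
SI base units of gravitational acceleration: m/s²

Answer: m/s²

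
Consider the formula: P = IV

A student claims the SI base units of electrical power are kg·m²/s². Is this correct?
Units of each symbol in P = IV:
  I (current): A
  V (voltage, in volts): kg·m²/(s³·A)

Multiplying the contributions: [A] · [kg·m²/(s³·A)]
Adding exponents of each base unit: kg: 1, m: 2, s: -3
SI base units of electrical power: kg·m²/s³

The claimed units kg·m²/s² (exponents kg: 1, m: 2, s: -2) do not match the derived units kg·m²/s³ (exponents kg: 1, m: 2, s: -3), so the claim is incorrect.

Answer: No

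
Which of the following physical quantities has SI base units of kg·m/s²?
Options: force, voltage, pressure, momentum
Checking the SI base units of each option:
  force (F = ma): kg·m/s²  ✓ matches
  voltage (V = IR): kg·m²/(s³·A)  ✗
  pressure (P = F/A): kg/(m·s²)  ✗
  momentum (p = mv): kg·m/s  ✗

Only force has units kg·m/s².

Answer: force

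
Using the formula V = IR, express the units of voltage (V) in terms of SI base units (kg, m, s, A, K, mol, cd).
Units of each symbol in V = IR:
  I (current): A
  R (resistance, in ohms): kg·m²/(s³·A²)

Multiplying the contributions: [A] · [kg·m²/(s³·A²)]
Adding exponents of each base unit: kg: 1, m: 2, s: -3, A: -1
SI base units of voltage: kg·m²/(s³·A)

Answer: kg·m²/(s³·A)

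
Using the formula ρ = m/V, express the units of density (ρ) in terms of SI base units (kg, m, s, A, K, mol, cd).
Units of each symbol in ρ = m/V:
  m (mass): kg
  V (volume): m³  → in the denominator, contributes 1/m³

Multiplying the contributions: [kg] · [1/m³]
Adding exponents of each base unit: kg: 1, m: -3
SI base units of density: kg/m³

Answer: kg/m³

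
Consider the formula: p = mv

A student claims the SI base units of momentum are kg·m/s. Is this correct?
Units of each symbol in p = mv:
  m (mass): kg
  v (velocity): m/s

Multiplying the contributions: [kg] · [m/s]
Adding exponents of each base unit: kg: 1, m: 1, s: -1
SI base units of momentum: kg·m/s

The claimed units kg·m/s match the derived units, so the claim is correct.

Answer: Yes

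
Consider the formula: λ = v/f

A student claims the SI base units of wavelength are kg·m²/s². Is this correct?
Units of each symbol in λ = v/f:
  v (wave speed): m/s
  f (frequency): 1/s  → in the denominator, contributes s

Multiplying the contributions: [m/s] · [s]
Adding exponents of each base unit: m: 1
SI base units of wavelength: m

The claimed units kg·m²/s² (exponents kg: 1, m: 2, s: -2) do not match the derived units m (exponents m: 1), so the claim is incorrect.

Answer: No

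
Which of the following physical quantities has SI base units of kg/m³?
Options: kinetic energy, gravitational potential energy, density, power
Checking the SI base units of each option:
  kinetic energy (E = ½mv²): kg·m²/s²  ✗
  gravitational potential energy (U = -GMm/r): kg·m²/s²  ✗
  density (ρ = m/V): kg/m³  ✓ matches
  power (P = W/t): kg·m²/s³  ✗

Only density has units kg/m³.

Answer: density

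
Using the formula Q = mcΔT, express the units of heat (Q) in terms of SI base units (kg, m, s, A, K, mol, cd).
Units of each symbol in Q = mcΔT:
  m (mass): kg
  c (specific heat capacity, in J/(kg·K)): m²/(s²·K)
  ΔT (temperature change): K

Multiplying the contributions: [kg] · [m²/(s²·K)] · [K]
Adding exponents of each base unit: kg: 1, m: 2, s: -2
SI base units of heat: kg·m²/s²

Answer: kg·m²/s²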